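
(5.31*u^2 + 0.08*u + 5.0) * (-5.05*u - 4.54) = -26.8155*u^3 - 24.5114*u^2 - 25.6132*u - 22.7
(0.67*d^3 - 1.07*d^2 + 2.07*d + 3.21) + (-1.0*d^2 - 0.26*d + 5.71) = 0.67*d^3 - 2.07*d^2 + 1.81*d + 8.92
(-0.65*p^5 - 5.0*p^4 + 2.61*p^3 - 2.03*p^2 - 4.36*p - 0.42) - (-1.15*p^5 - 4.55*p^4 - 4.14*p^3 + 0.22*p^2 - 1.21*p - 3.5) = 0.5*p^5 - 0.45*p^4 + 6.75*p^3 - 2.25*p^2 - 3.15*p + 3.08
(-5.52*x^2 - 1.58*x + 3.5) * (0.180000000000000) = -0.9936*x^2 - 0.2844*x + 0.63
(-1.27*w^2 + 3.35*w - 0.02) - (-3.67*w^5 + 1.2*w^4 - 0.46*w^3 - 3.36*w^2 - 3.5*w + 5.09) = 3.67*w^5 - 1.2*w^4 + 0.46*w^3 + 2.09*w^2 + 6.85*w - 5.11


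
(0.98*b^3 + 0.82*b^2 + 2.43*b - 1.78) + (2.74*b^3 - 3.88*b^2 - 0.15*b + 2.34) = 3.72*b^3 - 3.06*b^2 + 2.28*b + 0.56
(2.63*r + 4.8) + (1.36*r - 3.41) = 3.99*r + 1.39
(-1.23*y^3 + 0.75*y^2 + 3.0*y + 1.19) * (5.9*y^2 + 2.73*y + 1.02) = -7.257*y^5 + 1.0671*y^4 + 18.4929*y^3 + 15.976*y^2 + 6.3087*y + 1.2138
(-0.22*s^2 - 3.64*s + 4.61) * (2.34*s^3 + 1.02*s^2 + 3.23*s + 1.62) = -0.5148*s^5 - 8.742*s^4 + 6.364*s^3 - 7.4114*s^2 + 8.9935*s + 7.4682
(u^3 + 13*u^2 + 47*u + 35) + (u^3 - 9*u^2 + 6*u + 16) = 2*u^3 + 4*u^2 + 53*u + 51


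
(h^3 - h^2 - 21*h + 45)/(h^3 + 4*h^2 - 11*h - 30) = (h - 3)/(h + 2)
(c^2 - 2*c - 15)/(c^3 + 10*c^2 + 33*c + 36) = (c - 5)/(c^2 + 7*c + 12)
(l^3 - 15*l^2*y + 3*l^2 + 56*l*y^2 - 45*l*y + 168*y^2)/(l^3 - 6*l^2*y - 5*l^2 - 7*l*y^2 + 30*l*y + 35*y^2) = (l^2 - 8*l*y + 3*l - 24*y)/(l^2 + l*y - 5*l - 5*y)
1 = 1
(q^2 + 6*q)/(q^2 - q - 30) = q*(q + 6)/(q^2 - q - 30)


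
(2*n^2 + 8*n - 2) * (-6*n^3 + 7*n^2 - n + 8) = -12*n^5 - 34*n^4 + 66*n^3 - 6*n^2 + 66*n - 16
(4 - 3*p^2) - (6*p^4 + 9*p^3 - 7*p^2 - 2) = -6*p^4 - 9*p^3 + 4*p^2 + 6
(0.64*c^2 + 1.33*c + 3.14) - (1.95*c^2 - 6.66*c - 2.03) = -1.31*c^2 + 7.99*c + 5.17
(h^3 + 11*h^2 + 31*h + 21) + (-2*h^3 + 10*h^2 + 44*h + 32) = -h^3 + 21*h^2 + 75*h + 53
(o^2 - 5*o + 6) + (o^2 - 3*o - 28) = 2*o^2 - 8*o - 22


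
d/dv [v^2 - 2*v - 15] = 2*v - 2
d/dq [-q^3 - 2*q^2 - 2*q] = -3*q^2 - 4*q - 2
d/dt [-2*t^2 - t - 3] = -4*t - 1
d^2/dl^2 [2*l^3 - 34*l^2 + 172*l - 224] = 12*l - 68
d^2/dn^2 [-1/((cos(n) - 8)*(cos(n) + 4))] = (4*sin(n)^4 - 146*sin(n)^2 - 113*cos(n) - 3*cos(3*n) + 46)/((cos(n) - 8)^3*(cos(n) + 4)^3)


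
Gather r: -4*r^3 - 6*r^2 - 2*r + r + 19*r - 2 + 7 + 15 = -4*r^3 - 6*r^2 + 18*r + 20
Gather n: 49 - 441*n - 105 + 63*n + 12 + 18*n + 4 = -360*n - 40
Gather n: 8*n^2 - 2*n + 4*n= 8*n^2 + 2*n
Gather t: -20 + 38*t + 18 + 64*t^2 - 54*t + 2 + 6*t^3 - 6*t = 6*t^3 + 64*t^2 - 22*t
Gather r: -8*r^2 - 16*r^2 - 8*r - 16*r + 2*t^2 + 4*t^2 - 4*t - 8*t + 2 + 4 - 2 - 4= -24*r^2 - 24*r + 6*t^2 - 12*t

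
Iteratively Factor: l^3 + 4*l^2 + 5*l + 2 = (l + 2)*(l^2 + 2*l + 1) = (l + 1)*(l + 2)*(l + 1)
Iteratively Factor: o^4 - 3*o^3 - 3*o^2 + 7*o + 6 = (o - 2)*(o^3 - o^2 - 5*o - 3) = (o - 2)*(o + 1)*(o^2 - 2*o - 3) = (o - 3)*(o - 2)*(o + 1)*(o + 1)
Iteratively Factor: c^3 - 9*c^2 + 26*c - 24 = (c - 2)*(c^2 - 7*c + 12) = (c - 3)*(c - 2)*(c - 4)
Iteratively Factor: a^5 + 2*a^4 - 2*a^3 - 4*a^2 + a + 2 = (a + 2)*(a^4 - 2*a^2 + 1) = (a - 1)*(a + 2)*(a^3 + a^2 - a - 1) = (a - 1)*(a + 1)*(a + 2)*(a^2 - 1) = (a - 1)*(a + 1)^2*(a + 2)*(a - 1)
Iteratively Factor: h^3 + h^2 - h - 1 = (h + 1)*(h^2 - 1) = (h + 1)^2*(h - 1)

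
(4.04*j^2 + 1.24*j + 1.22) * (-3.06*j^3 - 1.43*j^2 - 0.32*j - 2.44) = -12.3624*j^5 - 9.5716*j^4 - 6.7992*j^3 - 11.999*j^2 - 3.416*j - 2.9768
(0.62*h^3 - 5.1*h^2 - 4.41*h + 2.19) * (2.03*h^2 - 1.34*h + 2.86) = 1.2586*h^5 - 11.1838*h^4 - 0.3451*h^3 - 4.2309*h^2 - 15.5472*h + 6.2634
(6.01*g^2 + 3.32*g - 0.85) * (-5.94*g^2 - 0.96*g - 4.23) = -35.6994*g^4 - 25.4904*g^3 - 23.5605*g^2 - 13.2276*g + 3.5955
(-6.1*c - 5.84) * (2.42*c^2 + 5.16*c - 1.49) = -14.762*c^3 - 45.6088*c^2 - 21.0454*c + 8.7016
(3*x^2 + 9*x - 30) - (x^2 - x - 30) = 2*x^2 + 10*x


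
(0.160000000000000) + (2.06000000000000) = 2.22000000000000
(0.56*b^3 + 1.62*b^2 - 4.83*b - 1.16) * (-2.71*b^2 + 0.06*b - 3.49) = -1.5176*b^5 - 4.3566*b^4 + 11.2321*b^3 - 2.8*b^2 + 16.7871*b + 4.0484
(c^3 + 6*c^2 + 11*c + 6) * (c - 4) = c^4 + 2*c^3 - 13*c^2 - 38*c - 24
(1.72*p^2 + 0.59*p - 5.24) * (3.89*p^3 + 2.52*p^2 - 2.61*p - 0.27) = 6.6908*p^5 + 6.6295*p^4 - 23.386*p^3 - 15.2091*p^2 + 13.5171*p + 1.4148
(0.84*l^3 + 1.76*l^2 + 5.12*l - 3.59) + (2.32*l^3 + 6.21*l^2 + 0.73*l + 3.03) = 3.16*l^3 + 7.97*l^2 + 5.85*l - 0.56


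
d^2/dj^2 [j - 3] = 0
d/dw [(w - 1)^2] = 2*w - 2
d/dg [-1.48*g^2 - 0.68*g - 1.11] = -2.96*g - 0.68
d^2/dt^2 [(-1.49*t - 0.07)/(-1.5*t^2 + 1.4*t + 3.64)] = ((3.962 - 13.41*t)*(-1.5*t^2 + 1.4*t + 3.64) - (1.49*t + 0.07)*(3.0*t - 1.4)*(6.0*t - 2.8))/(-1.5*t^2 + 1.4*t + 3.64)^3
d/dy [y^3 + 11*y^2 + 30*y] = 3*y^2 + 22*y + 30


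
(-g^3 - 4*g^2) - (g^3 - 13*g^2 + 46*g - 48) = -2*g^3 + 9*g^2 - 46*g + 48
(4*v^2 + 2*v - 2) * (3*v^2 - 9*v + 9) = 12*v^4 - 30*v^3 + 12*v^2 + 36*v - 18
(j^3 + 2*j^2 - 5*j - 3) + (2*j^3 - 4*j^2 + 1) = 3*j^3 - 2*j^2 - 5*j - 2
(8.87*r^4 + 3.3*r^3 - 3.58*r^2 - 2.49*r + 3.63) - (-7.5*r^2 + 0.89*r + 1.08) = 8.87*r^4 + 3.3*r^3 + 3.92*r^2 - 3.38*r + 2.55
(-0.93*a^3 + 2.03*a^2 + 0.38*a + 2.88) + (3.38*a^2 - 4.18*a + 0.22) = -0.93*a^3 + 5.41*a^2 - 3.8*a + 3.1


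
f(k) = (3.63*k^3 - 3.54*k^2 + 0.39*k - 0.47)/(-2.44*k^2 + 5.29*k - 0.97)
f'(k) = (4.88*k - 5.29)*(3.63*k^3 - 3.54*k^2 + 0.39*k - 0.47)/(-2.44*k^2 + 5.29*k - 0.97)^2 + (10.89*k^2 - 7.08*k + 0.39)/(-2.44*k^2 + 5.29*k - 0.97) = (-8.8572*k^4 + 38.4054*k^3 - 28.3383*k^2 + 4.574*k + 2.108)/(5.9536*k^4 - 25.8152*k^3 + 32.7177*k^2 - 10.2626*k + 0.9409)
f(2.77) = -10.04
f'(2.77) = 3.63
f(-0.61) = 0.56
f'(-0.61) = -0.81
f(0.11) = 1.11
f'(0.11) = 13.29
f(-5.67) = 7.11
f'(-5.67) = -1.43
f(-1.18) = 1.11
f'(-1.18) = -1.09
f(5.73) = -11.20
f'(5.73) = -1.25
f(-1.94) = 2.01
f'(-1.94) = -1.25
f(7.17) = -13.09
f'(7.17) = -1.36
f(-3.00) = 3.39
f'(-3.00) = -1.34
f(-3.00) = 3.39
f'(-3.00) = -1.34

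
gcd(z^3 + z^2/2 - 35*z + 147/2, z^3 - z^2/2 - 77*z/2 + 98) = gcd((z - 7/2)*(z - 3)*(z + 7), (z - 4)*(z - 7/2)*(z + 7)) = z^2 + 7*z/2 - 49/2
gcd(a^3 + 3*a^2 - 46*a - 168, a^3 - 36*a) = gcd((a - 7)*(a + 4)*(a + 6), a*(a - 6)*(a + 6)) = a + 6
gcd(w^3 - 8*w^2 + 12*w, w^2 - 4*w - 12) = w - 6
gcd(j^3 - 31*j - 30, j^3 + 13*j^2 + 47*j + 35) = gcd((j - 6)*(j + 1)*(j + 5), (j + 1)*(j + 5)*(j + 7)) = j^2 + 6*j + 5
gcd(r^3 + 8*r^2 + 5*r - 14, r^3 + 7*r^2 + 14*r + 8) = r + 2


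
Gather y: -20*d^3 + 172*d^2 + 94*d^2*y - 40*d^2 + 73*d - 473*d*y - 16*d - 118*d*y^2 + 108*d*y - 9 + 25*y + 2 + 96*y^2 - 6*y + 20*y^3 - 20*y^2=-20*d^3 + 132*d^2 + 57*d + 20*y^3 + y^2*(76 - 118*d) + y*(94*d^2 - 365*d + 19) - 7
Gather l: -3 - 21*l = -21*l - 3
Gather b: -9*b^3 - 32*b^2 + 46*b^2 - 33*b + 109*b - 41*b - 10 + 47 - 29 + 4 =-9*b^3 + 14*b^2 + 35*b + 12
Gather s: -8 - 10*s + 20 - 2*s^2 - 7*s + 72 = -2*s^2 - 17*s + 84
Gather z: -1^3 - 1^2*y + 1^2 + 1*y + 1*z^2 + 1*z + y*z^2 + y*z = z^2*(y + 1) + z*(y + 1)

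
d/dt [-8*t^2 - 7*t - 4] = -16*t - 7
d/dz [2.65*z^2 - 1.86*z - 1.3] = 5.3*z - 1.86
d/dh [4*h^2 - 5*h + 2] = 8*h - 5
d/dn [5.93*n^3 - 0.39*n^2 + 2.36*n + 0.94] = 17.79*n^2 - 0.78*n + 2.36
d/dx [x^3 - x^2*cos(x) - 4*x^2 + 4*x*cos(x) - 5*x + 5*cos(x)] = x^2*sin(x) + 3*x^2 - 4*x*sin(x) - 2*x*cos(x) - 8*x - 5*sin(x) + 4*cos(x) - 5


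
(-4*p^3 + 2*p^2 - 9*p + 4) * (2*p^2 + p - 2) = -8*p^5 - 8*p^3 - 5*p^2 + 22*p - 8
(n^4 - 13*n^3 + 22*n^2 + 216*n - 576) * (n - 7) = n^5 - 20*n^4 + 113*n^3 + 62*n^2 - 2088*n + 4032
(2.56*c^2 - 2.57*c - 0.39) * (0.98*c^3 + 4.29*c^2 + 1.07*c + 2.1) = 2.5088*c^5 + 8.4638*c^4 - 8.6683*c^3 + 0.953000000000001*c^2 - 5.8143*c - 0.819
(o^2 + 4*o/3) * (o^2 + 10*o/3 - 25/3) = o^4 + 14*o^3/3 - 35*o^2/9 - 100*o/9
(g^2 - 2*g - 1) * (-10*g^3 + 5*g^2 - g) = -10*g^5 + 25*g^4 - g^3 - 3*g^2 + g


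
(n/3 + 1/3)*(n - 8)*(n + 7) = n^3/3 - 19*n - 56/3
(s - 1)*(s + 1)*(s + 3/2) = s^3 + 3*s^2/2 - s - 3/2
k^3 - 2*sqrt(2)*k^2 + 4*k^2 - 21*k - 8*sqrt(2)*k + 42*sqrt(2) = (k - 3)*(k + 7)*(k - 2*sqrt(2))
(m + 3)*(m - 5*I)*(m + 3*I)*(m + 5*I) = m^4 + 3*m^3 + 3*I*m^3 + 25*m^2 + 9*I*m^2 + 75*m + 75*I*m + 225*I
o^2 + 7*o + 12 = (o + 3)*(o + 4)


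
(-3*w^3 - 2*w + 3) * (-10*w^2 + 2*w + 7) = 30*w^5 - 6*w^4 - w^3 - 34*w^2 - 8*w + 21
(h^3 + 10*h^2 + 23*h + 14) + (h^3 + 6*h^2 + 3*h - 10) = 2*h^3 + 16*h^2 + 26*h + 4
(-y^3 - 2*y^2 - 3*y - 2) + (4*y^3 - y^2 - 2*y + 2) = 3*y^3 - 3*y^2 - 5*y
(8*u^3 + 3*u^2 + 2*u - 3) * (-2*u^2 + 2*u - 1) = -16*u^5 + 10*u^4 - 6*u^3 + 7*u^2 - 8*u + 3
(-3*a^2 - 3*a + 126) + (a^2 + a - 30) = -2*a^2 - 2*a + 96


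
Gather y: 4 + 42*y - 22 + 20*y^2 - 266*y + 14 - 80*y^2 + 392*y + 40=-60*y^2 + 168*y + 36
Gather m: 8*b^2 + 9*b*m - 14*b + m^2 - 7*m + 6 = 8*b^2 - 14*b + m^2 + m*(9*b - 7) + 6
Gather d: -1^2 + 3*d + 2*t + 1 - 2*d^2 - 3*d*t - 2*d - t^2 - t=-2*d^2 + d*(1 - 3*t) - t^2 + t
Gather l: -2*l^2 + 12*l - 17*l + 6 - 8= -2*l^2 - 5*l - 2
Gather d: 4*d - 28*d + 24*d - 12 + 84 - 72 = 0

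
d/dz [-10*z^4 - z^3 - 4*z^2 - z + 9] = -40*z^3 - 3*z^2 - 8*z - 1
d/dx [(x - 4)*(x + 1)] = 2*x - 3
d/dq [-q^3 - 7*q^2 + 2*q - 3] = -3*q^2 - 14*q + 2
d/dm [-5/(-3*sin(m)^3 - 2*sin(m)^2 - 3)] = -5*(9*sin(m) + 4)*sin(m)*cos(m)/(3*sin(m)^3 + 2*sin(m)^2 + 3)^2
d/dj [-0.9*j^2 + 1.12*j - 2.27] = 1.12 - 1.8*j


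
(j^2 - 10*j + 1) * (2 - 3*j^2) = -3*j^4 + 30*j^3 - j^2 - 20*j + 2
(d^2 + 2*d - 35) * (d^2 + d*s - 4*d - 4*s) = d^4 + d^3*s - 2*d^3 - 2*d^2*s - 43*d^2 - 43*d*s + 140*d + 140*s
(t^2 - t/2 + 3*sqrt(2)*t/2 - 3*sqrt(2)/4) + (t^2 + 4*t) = 2*t^2 + 3*sqrt(2)*t/2 + 7*t/2 - 3*sqrt(2)/4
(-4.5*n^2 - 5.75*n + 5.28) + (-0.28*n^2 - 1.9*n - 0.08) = -4.78*n^2 - 7.65*n + 5.2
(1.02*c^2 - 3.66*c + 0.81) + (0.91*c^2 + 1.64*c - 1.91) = 1.93*c^2 - 2.02*c - 1.1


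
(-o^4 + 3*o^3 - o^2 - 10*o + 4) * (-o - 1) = o^5 - 2*o^4 - 2*o^3 + 11*o^2 + 6*o - 4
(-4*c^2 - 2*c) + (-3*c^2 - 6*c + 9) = -7*c^2 - 8*c + 9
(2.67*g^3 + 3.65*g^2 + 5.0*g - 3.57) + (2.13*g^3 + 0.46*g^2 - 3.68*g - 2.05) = 4.8*g^3 + 4.11*g^2 + 1.32*g - 5.62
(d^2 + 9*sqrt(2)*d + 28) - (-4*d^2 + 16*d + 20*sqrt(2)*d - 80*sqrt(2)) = 5*d^2 - 16*d - 11*sqrt(2)*d + 28 + 80*sqrt(2)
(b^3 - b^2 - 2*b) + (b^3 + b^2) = 2*b^3 - 2*b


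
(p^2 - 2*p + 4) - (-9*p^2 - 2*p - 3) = 10*p^2 + 7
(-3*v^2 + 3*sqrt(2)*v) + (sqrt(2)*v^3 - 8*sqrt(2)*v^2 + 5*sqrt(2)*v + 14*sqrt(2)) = sqrt(2)*v^3 - 8*sqrt(2)*v^2 - 3*v^2 + 8*sqrt(2)*v + 14*sqrt(2)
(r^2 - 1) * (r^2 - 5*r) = r^4 - 5*r^3 - r^2 + 5*r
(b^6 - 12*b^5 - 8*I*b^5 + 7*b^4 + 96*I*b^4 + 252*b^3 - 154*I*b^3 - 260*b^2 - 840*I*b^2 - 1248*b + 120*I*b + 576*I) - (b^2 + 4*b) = b^6 - 12*b^5 - 8*I*b^5 + 7*b^4 + 96*I*b^4 + 252*b^3 - 154*I*b^3 - 261*b^2 - 840*I*b^2 - 1252*b + 120*I*b + 576*I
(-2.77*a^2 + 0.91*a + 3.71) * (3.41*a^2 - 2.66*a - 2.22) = -9.4457*a^4 + 10.4713*a^3 + 16.3799*a^2 - 11.8888*a - 8.2362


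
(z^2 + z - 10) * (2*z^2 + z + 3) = 2*z^4 + 3*z^3 - 16*z^2 - 7*z - 30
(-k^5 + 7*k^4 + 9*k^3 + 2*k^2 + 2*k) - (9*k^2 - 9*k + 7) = -k^5 + 7*k^4 + 9*k^3 - 7*k^2 + 11*k - 7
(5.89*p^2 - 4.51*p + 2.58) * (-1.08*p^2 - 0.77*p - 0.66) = -6.3612*p^4 + 0.335500000000001*p^3 - 3.2011*p^2 + 0.99*p - 1.7028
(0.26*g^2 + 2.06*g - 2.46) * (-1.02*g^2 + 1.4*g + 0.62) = -0.2652*g^4 - 1.7372*g^3 + 5.5544*g^2 - 2.1668*g - 1.5252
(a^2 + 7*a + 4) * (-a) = -a^3 - 7*a^2 - 4*a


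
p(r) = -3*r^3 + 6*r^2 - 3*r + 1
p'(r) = -9*r^2 + 12*r - 3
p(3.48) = -63.21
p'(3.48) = -70.23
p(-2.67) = 108.89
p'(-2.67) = -99.20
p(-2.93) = 136.76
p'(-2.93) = -115.42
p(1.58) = -0.59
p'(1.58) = -6.51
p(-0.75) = 7.89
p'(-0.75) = -17.06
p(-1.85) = 46.08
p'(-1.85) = -56.00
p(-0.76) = 8.06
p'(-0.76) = -17.32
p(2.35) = -11.85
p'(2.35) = -24.50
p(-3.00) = 145.00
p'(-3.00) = -120.00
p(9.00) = -1727.00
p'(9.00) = -624.00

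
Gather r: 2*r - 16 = 2*r - 16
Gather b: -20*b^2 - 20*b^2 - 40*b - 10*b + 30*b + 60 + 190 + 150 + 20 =-40*b^2 - 20*b + 420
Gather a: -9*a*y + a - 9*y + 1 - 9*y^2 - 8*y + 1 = a*(1 - 9*y) - 9*y^2 - 17*y + 2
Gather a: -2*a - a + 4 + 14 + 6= 24 - 3*a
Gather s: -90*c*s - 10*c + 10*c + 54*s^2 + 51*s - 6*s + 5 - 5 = 54*s^2 + s*(45 - 90*c)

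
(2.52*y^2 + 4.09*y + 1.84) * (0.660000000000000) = 1.6632*y^2 + 2.6994*y + 1.2144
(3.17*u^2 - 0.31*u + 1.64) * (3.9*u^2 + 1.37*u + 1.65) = 12.363*u^4 + 3.1339*u^3 + 11.2018*u^2 + 1.7353*u + 2.706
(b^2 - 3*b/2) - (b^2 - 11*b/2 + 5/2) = 4*b - 5/2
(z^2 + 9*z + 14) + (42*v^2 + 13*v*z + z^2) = 42*v^2 + 13*v*z + 2*z^2 + 9*z + 14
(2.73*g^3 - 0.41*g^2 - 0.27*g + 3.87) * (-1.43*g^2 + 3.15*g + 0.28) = -3.9039*g^5 + 9.1858*g^4 - 0.141*g^3 - 6.4994*g^2 + 12.1149*g + 1.0836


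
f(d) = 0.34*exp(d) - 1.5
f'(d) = 0.34*exp(d)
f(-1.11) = -1.39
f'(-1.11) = 0.11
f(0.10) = -1.12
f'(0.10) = 0.38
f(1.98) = 0.96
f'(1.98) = 2.46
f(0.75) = -0.78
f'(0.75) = 0.72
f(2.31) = 1.93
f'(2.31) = 3.43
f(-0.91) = -1.36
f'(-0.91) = 0.14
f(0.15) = -1.10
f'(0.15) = 0.40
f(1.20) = -0.37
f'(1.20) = 1.13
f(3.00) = 5.33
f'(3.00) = 6.83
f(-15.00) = -1.50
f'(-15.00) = 0.00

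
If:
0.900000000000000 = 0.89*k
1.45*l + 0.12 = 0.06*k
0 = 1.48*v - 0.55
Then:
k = 1.01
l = -0.04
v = 0.37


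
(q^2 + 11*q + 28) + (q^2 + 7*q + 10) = 2*q^2 + 18*q + 38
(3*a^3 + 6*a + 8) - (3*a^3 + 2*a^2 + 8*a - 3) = -2*a^2 - 2*a + 11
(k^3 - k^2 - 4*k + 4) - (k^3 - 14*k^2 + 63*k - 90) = 13*k^2 - 67*k + 94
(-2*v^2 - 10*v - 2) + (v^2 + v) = -v^2 - 9*v - 2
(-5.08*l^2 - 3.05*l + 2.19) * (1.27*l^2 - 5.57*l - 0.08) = -6.4516*l^4 + 24.4221*l^3 + 20.1762*l^2 - 11.9543*l - 0.1752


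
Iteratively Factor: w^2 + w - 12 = (w - 3)*(w + 4)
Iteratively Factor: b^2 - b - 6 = (b - 3)*(b + 2)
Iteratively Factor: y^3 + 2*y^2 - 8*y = (y - 2)*(y^2 + 4*y) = (y - 2)*(y + 4)*(y)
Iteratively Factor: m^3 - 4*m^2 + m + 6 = (m - 2)*(m^2 - 2*m - 3) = (m - 2)*(m + 1)*(m - 3)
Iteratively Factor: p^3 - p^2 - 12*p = (p - 4)*(p^2 + 3*p) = (p - 4)*(p + 3)*(p)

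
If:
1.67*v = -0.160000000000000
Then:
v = -0.10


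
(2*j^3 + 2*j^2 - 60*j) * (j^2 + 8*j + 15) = 2*j^5 + 18*j^4 - 14*j^3 - 450*j^2 - 900*j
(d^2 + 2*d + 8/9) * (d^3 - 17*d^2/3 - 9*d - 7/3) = d^5 - 11*d^4/3 - 175*d^3/9 - 685*d^2/27 - 38*d/3 - 56/27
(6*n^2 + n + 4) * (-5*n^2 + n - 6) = -30*n^4 + n^3 - 55*n^2 - 2*n - 24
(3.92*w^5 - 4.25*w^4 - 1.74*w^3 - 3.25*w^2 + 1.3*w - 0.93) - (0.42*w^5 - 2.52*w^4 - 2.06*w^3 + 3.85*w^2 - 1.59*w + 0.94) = 3.5*w^5 - 1.73*w^4 + 0.32*w^3 - 7.1*w^2 + 2.89*w - 1.87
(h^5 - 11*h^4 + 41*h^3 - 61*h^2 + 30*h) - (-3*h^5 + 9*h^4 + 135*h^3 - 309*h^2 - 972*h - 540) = 4*h^5 - 20*h^4 - 94*h^3 + 248*h^2 + 1002*h + 540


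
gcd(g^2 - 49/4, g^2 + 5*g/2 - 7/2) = g + 7/2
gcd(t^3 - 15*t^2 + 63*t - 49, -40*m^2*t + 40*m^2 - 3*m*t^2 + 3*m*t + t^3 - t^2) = t - 1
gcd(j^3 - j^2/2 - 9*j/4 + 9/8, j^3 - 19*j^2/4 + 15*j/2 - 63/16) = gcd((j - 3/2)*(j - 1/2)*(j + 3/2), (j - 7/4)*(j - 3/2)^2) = j - 3/2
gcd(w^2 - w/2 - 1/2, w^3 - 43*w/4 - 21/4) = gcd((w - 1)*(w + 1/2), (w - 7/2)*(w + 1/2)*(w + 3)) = w + 1/2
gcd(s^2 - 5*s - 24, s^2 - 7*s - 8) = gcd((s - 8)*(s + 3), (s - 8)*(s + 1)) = s - 8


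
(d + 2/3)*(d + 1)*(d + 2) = d^3 + 11*d^2/3 + 4*d + 4/3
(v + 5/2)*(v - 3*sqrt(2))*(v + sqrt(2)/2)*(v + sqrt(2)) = v^4 - 3*sqrt(2)*v^3/2 + 5*v^3/2 - 8*v^2 - 15*sqrt(2)*v^2/4 - 20*v - 3*sqrt(2)*v - 15*sqrt(2)/2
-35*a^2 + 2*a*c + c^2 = (-5*a + c)*(7*a + c)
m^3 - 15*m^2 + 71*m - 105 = (m - 7)*(m - 5)*(m - 3)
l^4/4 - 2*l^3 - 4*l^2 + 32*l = l*(l/4 + 1)*(l - 8)*(l - 4)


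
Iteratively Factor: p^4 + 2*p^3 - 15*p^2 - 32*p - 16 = (p + 1)*(p^3 + p^2 - 16*p - 16) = (p + 1)^2*(p^2 - 16) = (p - 4)*(p + 1)^2*(p + 4)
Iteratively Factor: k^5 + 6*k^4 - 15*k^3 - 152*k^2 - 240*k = (k - 5)*(k^4 + 11*k^3 + 40*k^2 + 48*k) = (k - 5)*(k + 4)*(k^3 + 7*k^2 + 12*k) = (k - 5)*(k + 4)^2*(k^2 + 3*k) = (k - 5)*(k + 3)*(k + 4)^2*(k)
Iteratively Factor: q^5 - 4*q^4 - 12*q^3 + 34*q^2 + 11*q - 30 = (q - 2)*(q^4 - 2*q^3 - 16*q^2 + 2*q + 15) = (q - 2)*(q + 3)*(q^3 - 5*q^2 - q + 5) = (q - 2)*(q - 1)*(q + 3)*(q^2 - 4*q - 5) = (q - 2)*(q - 1)*(q + 1)*(q + 3)*(q - 5)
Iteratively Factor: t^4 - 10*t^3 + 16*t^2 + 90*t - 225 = (t + 3)*(t^3 - 13*t^2 + 55*t - 75) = (t - 5)*(t + 3)*(t^2 - 8*t + 15) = (t - 5)^2*(t + 3)*(t - 3)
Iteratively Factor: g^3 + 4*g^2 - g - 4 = (g - 1)*(g^2 + 5*g + 4) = (g - 1)*(g + 4)*(g + 1)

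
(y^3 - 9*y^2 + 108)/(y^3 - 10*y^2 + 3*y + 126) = (y - 6)/(y - 7)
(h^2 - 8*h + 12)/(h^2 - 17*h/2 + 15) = 2*(h - 2)/(2*h - 5)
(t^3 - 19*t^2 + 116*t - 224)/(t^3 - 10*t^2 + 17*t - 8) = (t^2 - 11*t + 28)/(t^2 - 2*t + 1)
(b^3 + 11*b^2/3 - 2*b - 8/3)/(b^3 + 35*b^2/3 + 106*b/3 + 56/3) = (b - 1)/(b + 7)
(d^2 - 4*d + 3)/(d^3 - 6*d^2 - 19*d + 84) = (d - 1)/(d^2 - 3*d - 28)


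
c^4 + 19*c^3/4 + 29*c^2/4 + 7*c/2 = c*(c + 1)*(c + 7/4)*(c + 2)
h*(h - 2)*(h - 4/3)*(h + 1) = h^4 - 7*h^3/3 - 2*h^2/3 + 8*h/3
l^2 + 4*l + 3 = (l + 1)*(l + 3)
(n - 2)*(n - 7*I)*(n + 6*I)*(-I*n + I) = -I*n^4 - n^3 + 3*I*n^3 + 3*n^2 - 44*I*n^2 - 2*n + 126*I*n - 84*I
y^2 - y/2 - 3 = (y - 2)*(y + 3/2)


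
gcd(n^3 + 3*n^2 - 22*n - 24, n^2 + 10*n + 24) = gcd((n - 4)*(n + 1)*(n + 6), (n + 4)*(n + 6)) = n + 6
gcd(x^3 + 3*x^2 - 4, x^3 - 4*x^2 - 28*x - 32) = x^2 + 4*x + 4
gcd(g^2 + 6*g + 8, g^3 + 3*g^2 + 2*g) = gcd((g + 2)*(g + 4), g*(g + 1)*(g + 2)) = g + 2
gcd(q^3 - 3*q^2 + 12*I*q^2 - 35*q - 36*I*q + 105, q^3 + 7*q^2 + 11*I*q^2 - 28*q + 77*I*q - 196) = q + 7*I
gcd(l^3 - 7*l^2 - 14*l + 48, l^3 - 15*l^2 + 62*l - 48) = l - 8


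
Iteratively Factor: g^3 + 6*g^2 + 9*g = (g)*(g^2 + 6*g + 9) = g*(g + 3)*(g + 3)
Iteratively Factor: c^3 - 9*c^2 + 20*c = (c - 4)*(c^2 - 5*c) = c*(c - 4)*(c - 5)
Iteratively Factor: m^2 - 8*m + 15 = (m - 3)*(m - 5)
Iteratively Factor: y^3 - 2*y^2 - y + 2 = (y - 2)*(y^2 - 1) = (y - 2)*(y - 1)*(y + 1)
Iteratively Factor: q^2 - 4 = (q - 2)*(q + 2)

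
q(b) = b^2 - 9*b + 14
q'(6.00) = 3.00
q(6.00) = -4.00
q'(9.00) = 9.00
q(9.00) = 14.00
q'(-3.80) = -16.60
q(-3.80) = 62.64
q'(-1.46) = -11.92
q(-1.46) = 29.27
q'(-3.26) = -15.52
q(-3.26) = 53.97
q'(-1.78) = -12.56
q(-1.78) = 33.19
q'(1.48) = -6.04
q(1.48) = 2.87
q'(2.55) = -3.90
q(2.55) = -2.45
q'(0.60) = -7.80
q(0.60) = 8.96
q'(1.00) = -7.00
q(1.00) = 6.00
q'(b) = 2*b - 9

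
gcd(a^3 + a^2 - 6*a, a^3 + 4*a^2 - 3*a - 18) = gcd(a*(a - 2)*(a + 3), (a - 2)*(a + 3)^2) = a^2 + a - 6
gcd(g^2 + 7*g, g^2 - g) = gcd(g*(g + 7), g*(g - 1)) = g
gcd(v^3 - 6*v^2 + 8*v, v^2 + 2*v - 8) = v - 2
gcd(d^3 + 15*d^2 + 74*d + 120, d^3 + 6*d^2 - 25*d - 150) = d^2 + 11*d + 30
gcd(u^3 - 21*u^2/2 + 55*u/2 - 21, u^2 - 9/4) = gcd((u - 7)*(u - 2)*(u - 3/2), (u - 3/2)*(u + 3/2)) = u - 3/2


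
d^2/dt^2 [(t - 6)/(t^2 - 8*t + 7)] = 2*((14 - 3*t)*(t^2 - 8*t + 7) + 4*(t - 6)*(t - 4)^2)/(t^2 - 8*t + 7)^3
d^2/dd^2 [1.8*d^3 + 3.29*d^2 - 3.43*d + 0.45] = 10.8*d + 6.58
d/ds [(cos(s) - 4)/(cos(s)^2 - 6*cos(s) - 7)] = (cos(s)^2 - 8*cos(s) + 31)*sin(s)/(sin(s)^2 + 6*cos(s) + 6)^2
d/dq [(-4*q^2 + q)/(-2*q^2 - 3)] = (2*q^2 + 24*q - 3)/(4*q^4 + 12*q^2 + 9)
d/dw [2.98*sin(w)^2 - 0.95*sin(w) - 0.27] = (5.96*sin(w) - 0.95)*cos(w)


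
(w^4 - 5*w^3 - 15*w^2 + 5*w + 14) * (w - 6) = w^5 - 11*w^4 + 15*w^3 + 95*w^2 - 16*w - 84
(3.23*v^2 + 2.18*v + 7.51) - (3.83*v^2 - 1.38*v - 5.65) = -0.6*v^2 + 3.56*v + 13.16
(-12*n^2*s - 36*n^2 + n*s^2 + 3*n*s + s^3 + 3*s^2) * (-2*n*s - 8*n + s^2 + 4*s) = 24*n^3*s^2 + 168*n^3*s + 288*n^3 - 14*n^2*s^3 - 98*n^2*s^2 - 168*n^2*s - n*s^4 - 7*n*s^3 - 12*n*s^2 + s^5 + 7*s^4 + 12*s^3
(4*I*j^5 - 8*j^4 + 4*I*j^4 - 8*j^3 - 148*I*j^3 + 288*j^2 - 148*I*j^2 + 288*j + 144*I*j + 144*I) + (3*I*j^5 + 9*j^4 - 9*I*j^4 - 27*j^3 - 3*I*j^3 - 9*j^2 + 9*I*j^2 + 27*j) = 7*I*j^5 + j^4 - 5*I*j^4 - 35*j^3 - 151*I*j^3 + 279*j^2 - 139*I*j^2 + 315*j + 144*I*j + 144*I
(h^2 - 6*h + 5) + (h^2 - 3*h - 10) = 2*h^2 - 9*h - 5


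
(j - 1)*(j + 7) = j^2 + 6*j - 7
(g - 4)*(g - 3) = g^2 - 7*g + 12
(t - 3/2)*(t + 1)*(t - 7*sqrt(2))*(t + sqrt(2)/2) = t^4 - 13*sqrt(2)*t^3/2 - t^3/2 - 17*t^2/2 + 13*sqrt(2)*t^2/4 + 7*t/2 + 39*sqrt(2)*t/4 + 21/2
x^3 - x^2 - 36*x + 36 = (x - 6)*(x - 1)*(x + 6)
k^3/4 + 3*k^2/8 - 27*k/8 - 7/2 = (k/4 + 1)*(k - 7/2)*(k + 1)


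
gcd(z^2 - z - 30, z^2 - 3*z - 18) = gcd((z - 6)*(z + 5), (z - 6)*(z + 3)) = z - 6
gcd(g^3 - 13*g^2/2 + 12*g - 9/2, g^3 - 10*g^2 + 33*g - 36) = g^2 - 6*g + 9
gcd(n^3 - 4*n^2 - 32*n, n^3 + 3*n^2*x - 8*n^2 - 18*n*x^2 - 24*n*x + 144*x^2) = n - 8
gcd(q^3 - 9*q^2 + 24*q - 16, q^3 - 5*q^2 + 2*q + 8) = q - 4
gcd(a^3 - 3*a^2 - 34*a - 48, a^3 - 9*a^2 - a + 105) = a + 3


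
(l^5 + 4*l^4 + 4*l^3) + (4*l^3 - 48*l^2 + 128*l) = l^5 + 4*l^4 + 8*l^3 - 48*l^2 + 128*l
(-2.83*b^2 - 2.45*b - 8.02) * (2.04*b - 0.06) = -5.7732*b^3 - 4.8282*b^2 - 16.2138*b + 0.4812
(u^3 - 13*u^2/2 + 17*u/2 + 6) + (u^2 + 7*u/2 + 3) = u^3 - 11*u^2/2 + 12*u + 9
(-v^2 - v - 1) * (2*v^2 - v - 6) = -2*v^4 - v^3 + 5*v^2 + 7*v + 6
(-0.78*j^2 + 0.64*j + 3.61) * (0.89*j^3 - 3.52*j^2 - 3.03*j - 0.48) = -0.6942*j^5 + 3.3152*j^4 + 3.3235*j^3 - 14.272*j^2 - 11.2455*j - 1.7328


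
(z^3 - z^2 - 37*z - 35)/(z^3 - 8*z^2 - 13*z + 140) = (z^2 + 6*z + 5)/(z^2 - z - 20)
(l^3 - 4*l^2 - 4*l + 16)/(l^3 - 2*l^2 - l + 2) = (l^2 - 2*l - 8)/(l^2 - 1)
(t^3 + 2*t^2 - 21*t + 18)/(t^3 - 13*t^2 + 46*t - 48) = (t^2 + 5*t - 6)/(t^2 - 10*t + 16)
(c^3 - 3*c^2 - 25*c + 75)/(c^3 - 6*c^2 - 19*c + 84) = (c^2 - 25)/(c^2 - 3*c - 28)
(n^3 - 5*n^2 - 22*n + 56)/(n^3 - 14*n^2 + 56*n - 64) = (n^2 - 3*n - 28)/(n^2 - 12*n + 32)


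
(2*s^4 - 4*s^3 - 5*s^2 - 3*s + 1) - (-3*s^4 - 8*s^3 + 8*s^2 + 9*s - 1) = 5*s^4 + 4*s^3 - 13*s^2 - 12*s + 2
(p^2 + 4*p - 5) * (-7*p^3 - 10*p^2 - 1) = -7*p^5 - 38*p^4 - 5*p^3 + 49*p^2 - 4*p + 5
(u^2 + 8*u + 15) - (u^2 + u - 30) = 7*u + 45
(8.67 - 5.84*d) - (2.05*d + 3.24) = 5.43 - 7.89*d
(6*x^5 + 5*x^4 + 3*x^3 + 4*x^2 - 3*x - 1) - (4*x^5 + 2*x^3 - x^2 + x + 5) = 2*x^5 + 5*x^4 + x^3 + 5*x^2 - 4*x - 6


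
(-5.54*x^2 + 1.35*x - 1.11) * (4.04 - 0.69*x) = 3.8226*x^3 - 23.3131*x^2 + 6.2199*x - 4.4844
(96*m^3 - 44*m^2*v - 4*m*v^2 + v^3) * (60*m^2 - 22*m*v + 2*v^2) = 5760*m^5 - 4752*m^4*v + 920*m^3*v^2 + 60*m^2*v^3 - 30*m*v^4 + 2*v^5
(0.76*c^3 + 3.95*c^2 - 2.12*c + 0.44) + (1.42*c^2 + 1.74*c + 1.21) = 0.76*c^3 + 5.37*c^2 - 0.38*c + 1.65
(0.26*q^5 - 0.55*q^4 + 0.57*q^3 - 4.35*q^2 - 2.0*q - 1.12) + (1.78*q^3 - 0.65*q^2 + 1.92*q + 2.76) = 0.26*q^5 - 0.55*q^4 + 2.35*q^3 - 5.0*q^2 - 0.0800000000000001*q + 1.64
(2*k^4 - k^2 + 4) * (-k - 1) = -2*k^5 - 2*k^4 + k^3 + k^2 - 4*k - 4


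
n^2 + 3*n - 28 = (n - 4)*(n + 7)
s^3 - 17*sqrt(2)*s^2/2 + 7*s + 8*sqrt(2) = (s - 8*sqrt(2))*(s - sqrt(2))*(s + sqrt(2)/2)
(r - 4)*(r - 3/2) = r^2 - 11*r/2 + 6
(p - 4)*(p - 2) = p^2 - 6*p + 8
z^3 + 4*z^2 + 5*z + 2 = (z + 1)^2*(z + 2)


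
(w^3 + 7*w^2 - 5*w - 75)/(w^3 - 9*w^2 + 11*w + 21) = (w^2 + 10*w + 25)/(w^2 - 6*w - 7)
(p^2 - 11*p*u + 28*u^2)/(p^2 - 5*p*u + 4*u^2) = (p - 7*u)/(p - u)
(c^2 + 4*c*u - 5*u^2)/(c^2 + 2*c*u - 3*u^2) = (c + 5*u)/(c + 3*u)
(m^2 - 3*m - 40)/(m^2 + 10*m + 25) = (m - 8)/(m + 5)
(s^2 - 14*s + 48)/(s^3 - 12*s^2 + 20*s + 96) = 1/(s + 2)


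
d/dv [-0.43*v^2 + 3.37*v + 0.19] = 3.37 - 0.86*v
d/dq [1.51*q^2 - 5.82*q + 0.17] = 3.02*q - 5.82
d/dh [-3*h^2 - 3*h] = -6*h - 3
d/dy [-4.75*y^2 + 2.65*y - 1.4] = 2.65 - 9.5*y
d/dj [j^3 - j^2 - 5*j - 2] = 3*j^2 - 2*j - 5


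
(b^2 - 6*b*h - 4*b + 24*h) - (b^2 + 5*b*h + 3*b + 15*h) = -11*b*h - 7*b + 9*h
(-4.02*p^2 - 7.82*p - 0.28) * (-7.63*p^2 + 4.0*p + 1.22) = 30.6726*p^4 + 43.5866*p^3 - 34.048*p^2 - 10.6604*p - 0.3416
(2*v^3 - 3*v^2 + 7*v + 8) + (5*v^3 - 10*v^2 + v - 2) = 7*v^3 - 13*v^2 + 8*v + 6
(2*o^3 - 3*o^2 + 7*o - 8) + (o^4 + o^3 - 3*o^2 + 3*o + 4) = o^4 + 3*o^3 - 6*o^2 + 10*o - 4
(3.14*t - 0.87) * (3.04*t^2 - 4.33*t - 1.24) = 9.5456*t^3 - 16.241*t^2 - 0.1265*t + 1.0788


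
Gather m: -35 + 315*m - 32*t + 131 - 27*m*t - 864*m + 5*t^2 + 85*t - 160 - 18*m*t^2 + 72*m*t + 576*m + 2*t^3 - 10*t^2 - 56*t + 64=m*(-18*t^2 + 45*t + 27) + 2*t^3 - 5*t^2 - 3*t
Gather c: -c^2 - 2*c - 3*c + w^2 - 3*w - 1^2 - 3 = -c^2 - 5*c + w^2 - 3*w - 4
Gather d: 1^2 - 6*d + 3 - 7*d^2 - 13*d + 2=-7*d^2 - 19*d + 6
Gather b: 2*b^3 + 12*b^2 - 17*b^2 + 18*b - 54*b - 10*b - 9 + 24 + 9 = 2*b^3 - 5*b^2 - 46*b + 24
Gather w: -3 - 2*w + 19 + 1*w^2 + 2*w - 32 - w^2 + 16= 0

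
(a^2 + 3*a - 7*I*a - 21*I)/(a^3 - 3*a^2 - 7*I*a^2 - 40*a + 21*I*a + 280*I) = (a + 3)/(a^2 - 3*a - 40)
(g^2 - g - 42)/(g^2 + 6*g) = (g - 7)/g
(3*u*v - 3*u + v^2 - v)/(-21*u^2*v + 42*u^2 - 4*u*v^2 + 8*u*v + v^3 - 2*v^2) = (1 - v)/(7*u*v - 14*u - v^2 + 2*v)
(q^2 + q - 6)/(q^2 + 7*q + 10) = (q^2 + q - 6)/(q^2 + 7*q + 10)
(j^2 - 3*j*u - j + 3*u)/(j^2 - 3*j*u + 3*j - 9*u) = (j - 1)/(j + 3)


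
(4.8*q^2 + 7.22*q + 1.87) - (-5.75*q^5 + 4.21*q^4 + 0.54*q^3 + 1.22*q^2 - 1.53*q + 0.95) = 5.75*q^5 - 4.21*q^4 - 0.54*q^3 + 3.58*q^2 + 8.75*q + 0.92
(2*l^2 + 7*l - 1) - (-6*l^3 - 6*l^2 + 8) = 6*l^3 + 8*l^2 + 7*l - 9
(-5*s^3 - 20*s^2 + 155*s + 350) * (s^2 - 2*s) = -5*s^5 - 10*s^4 + 195*s^3 + 40*s^2 - 700*s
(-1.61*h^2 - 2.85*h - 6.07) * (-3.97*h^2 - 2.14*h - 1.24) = 6.3917*h^4 + 14.7599*h^3 + 32.1933*h^2 + 16.5238*h + 7.5268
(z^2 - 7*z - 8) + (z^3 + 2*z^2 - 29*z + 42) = z^3 + 3*z^2 - 36*z + 34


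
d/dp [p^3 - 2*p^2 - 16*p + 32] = 3*p^2 - 4*p - 16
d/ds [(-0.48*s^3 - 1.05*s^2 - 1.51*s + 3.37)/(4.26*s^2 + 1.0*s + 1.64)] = (-2.0448*s^4 - 0.959999999999999*s^3 + 3.021*s^2 - 32.1564*s - 5.8464)/(18.1476*s^4 + 8.52*s^3 + 14.9728*s^2 + 3.28*s + 2.6896)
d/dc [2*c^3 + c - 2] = 6*c^2 + 1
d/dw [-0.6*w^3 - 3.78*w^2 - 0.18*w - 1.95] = -1.8*w^2 - 7.56*w - 0.18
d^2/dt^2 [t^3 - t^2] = 6*t - 2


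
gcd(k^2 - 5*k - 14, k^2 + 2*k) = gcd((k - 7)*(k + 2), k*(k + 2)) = k + 2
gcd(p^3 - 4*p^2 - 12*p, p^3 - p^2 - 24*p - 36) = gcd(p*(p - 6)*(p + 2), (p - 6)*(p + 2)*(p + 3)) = p^2 - 4*p - 12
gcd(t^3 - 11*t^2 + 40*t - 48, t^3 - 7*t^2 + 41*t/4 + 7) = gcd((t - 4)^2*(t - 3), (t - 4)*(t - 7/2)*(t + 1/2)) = t - 4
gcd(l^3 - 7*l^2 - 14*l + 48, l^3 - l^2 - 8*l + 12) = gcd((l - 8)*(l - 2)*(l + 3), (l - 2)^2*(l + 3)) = l^2 + l - 6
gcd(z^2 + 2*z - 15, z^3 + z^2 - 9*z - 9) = z - 3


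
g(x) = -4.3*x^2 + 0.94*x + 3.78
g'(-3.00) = 26.74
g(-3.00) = -37.74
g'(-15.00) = 129.94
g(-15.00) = -977.82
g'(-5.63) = 49.36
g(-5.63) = -137.81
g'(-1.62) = 14.87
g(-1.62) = -9.03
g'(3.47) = -28.90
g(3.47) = -44.73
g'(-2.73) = 24.42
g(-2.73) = -30.83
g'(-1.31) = 12.21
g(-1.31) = -4.83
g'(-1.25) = 11.69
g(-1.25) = -4.11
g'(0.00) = 0.94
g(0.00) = 3.78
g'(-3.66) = 32.42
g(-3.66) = -57.26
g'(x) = 0.94 - 8.6*x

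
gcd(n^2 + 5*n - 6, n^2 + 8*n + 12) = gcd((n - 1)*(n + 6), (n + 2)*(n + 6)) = n + 6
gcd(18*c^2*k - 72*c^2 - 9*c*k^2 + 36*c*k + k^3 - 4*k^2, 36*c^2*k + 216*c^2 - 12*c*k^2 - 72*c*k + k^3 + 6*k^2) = 6*c - k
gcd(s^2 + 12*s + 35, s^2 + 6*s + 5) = s + 5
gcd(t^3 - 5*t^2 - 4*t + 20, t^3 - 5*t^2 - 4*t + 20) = t^3 - 5*t^2 - 4*t + 20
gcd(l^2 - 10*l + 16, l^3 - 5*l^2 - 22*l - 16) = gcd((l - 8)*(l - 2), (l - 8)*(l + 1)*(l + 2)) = l - 8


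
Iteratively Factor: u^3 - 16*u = (u)*(u^2 - 16) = u*(u - 4)*(u + 4)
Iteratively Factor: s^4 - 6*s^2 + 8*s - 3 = (s - 1)*(s^3 + s^2 - 5*s + 3) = (s - 1)^2*(s^2 + 2*s - 3) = (s - 1)^2*(s + 3)*(s - 1)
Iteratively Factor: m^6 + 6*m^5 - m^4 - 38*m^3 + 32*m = (m - 2)*(m^5 + 8*m^4 + 15*m^3 - 8*m^2 - 16*m) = m*(m - 2)*(m^4 + 8*m^3 + 15*m^2 - 8*m - 16) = m*(m - 2)*(m + 4)*(m^3 + 4*m^2 - m - 4) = m*(m - 2)*(m - 1)*(m + 4)*(m^2 + 5*m + 4) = m*(m - 2)*(m - 1)*(m + 1)*(m + 4)*(m + 4)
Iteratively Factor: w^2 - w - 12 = (w - 4)*(w + 3)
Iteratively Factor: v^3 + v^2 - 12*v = (v + 4)*(v^2 - 3*v) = v*(v + 4)*(v - 3)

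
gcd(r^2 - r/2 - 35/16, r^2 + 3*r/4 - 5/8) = r + 5/4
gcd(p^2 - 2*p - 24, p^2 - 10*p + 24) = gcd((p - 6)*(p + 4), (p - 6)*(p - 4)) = p - 6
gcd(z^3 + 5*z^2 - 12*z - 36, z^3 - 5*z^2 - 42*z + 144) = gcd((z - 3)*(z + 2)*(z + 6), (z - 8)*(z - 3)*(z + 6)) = z^2 + 3*z - 18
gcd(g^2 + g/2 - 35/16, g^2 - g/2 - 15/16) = g - 5/4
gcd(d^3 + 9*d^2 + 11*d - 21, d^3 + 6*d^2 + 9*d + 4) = 1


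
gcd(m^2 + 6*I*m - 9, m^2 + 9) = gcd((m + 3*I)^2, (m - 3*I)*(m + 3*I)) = m + 3*I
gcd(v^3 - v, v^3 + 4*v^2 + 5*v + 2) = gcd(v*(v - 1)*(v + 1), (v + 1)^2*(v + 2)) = v + 1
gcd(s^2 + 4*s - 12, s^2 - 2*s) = s - 2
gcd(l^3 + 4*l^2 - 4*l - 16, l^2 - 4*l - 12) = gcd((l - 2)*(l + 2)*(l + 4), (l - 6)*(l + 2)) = l + 2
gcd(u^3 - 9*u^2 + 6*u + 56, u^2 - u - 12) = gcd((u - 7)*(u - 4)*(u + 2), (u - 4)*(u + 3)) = u - 4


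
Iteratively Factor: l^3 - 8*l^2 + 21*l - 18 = (l - 3)*(l^2 - 5*l + 6) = (l - 3)^2*(l - 2)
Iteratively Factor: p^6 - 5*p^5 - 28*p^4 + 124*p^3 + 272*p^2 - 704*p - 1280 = (p - 4)*(p^5 - p^4 - 32*p^3 - 4*p^2 + 256*p + 320) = (p - 4)*(p + 2)*(p^4 - 3*p^3 - 26*p^2 + 48*p + 160) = (p - 5)*(p - 4)*(p + 2)*(p^3 + 2*p^2 - 16*p - 32) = (p - 5)*(p - 4)^2*(p + 2)*(p^2 + 6*p + 8) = (p - 5)*(p - 4)^2*(p + 2)^2*(p + 4)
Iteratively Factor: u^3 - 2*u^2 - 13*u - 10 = (u + 1)*(u^2 - 3*u - 10) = (u - 5)*(u + 1)*(u + 2)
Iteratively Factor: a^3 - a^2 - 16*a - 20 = (a + 2)*(a^2 - 3*a - 10) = (a + 2)^2*(a - 5)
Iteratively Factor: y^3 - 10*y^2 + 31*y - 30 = (y - 5)*(y^2 - 5*y + 6) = (y - 5)*(y - 2)*(y - 3)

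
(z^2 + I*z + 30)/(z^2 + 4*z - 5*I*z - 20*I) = (z + 6*I)/(z + 4)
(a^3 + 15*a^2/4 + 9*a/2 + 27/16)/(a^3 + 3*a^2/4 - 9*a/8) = (8*a^2 + 18*a + 9)/(2*a*(4*a - 3))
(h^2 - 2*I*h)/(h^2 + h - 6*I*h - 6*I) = h*(h - 2*I)/(h^2 + h - 6*I*h - 6*I)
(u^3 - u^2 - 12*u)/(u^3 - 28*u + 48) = u*(u + 3)/(u^2 + 4*u - 12)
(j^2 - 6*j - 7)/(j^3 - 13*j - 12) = (j - 7)/(j^2 - j - 12)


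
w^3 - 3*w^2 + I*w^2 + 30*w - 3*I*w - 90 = (w - 3)*(w - 5*I)*(w + 6*I)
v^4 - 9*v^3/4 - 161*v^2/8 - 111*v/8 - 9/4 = (v - 6)*(v + 1/4)*(v + 1/2)*(v + 3)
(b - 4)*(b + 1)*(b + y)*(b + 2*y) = b^4 + 3*b^3*y - 3*b^3 + 2*b^2*y^2 - 9*b^2*y - 4*b^2 - 6*b*y^2 - 12*b*y - 8*y^2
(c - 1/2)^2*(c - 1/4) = c^3 - 5*c^2/4 + c/2 - 1/16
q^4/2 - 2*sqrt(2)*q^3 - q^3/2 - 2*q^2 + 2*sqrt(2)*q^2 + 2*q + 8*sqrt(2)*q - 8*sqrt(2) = (q/2 + 1)*(q - 2)*(q - 1)*(q - 4*sqrt(2))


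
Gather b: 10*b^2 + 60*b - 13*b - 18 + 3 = 10*b^2 + 47*b - 15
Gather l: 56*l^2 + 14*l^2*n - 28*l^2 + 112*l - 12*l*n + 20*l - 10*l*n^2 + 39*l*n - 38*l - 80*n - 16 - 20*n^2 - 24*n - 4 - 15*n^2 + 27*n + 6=l^2*(14*n + 28) + l*(-10*n^2 + 27*n + 94) - 35*n^2 - 77*n - 14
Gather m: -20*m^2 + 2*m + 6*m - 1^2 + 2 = -20*m^2 + 8*m + 1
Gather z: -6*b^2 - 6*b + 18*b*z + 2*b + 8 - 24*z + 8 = -6*b^2 - 4*b + z*(18*b - 24) + 16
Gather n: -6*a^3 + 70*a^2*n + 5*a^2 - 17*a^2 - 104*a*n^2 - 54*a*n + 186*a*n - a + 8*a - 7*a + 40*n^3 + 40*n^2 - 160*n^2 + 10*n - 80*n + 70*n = -6*a^3 - 12*a^2 + 40*n^3 + n^2*(-104*a - 120) + n*(70*a^2 + 132*a)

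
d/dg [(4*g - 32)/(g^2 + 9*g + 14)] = 4*(-g^2 + 16*g + 86)/(g^4 + 18*g^3 + 109*g^2 + 252*g + 196)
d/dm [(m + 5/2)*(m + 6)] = 2*m + 17/2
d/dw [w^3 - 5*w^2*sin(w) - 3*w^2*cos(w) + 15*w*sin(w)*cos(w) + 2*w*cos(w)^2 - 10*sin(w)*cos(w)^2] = 3*w^2*sin(w) - 5*w^2*cos(w) + 3*w^2 - 10*w*sin(w) - 2*w*sin(2*w) - 6*w*cos(w) + 15*w*cos(2*w) + 15*sin(2*w)/2 - 5*cos(w)/2 + cos(2*w) - 15*cos(3*w)/2 + 1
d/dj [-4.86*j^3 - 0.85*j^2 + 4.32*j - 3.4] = -14.58*j^2 - 1.7*j + 4.32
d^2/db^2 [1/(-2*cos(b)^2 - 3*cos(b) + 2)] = (16*sin(b)^4 - 33*sin(b)^2 - 33*cos(b)/2 + 9*cos(3*b)/2 - 9)/(-2*sin(b)^2 + 3*cos(b))^3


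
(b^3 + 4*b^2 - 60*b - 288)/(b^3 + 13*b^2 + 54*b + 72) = (b^2 - 2*b - 48)/(b^2 + 7*b + 12)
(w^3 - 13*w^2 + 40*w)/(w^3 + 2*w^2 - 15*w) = (w^2 - 13*w + 40)/(w^2 + 2*w - 15)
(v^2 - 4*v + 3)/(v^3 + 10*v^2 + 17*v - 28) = (v - 3)/(v^2 + 11*v + 28)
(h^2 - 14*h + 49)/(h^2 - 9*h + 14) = (h - 7)/(h - 2)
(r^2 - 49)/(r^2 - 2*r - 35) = (r + 7)/(r + 5)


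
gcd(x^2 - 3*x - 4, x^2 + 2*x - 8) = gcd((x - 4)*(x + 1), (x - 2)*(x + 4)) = 1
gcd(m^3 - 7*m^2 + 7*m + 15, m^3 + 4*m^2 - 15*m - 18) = m^2 - 2*m - 3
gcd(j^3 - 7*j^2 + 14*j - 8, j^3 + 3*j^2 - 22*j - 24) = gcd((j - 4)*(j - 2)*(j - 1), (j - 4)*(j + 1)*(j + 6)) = j - 4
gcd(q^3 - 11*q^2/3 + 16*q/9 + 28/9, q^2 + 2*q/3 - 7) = q - 7/3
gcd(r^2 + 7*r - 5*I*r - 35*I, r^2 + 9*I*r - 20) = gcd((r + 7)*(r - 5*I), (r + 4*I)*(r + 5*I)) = 1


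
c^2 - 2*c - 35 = (c - 7)*(c + 5)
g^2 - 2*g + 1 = (g - 1)^2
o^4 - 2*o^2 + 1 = (o - 1)^2*(o + 1)^2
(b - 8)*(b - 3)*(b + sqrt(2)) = b^3 - 11*b^2 + sqrt(2)*b^2 - 11*sqrt(2)*b + 24*b + 24*sqrt(2)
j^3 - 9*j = j*(j - 3)*(j + 3)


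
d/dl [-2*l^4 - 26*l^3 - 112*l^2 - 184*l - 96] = -8*l^3 - 78*l^2 - 224*l - 184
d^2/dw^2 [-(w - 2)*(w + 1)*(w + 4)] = -6*w - 6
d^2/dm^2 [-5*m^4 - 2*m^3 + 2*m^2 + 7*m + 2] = -60*m^2 - 12*m + 4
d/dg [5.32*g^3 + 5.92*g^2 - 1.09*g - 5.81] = 15.96*g^2 + 11.84*g - 1.09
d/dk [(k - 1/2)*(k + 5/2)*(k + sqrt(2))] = 3*k^2 + 2*sqrt(2)*k + 4*k - 5/4 + 2*sqrt(2)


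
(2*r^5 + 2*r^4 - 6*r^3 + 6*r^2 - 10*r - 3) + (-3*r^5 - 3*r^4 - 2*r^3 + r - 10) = -r^5 - r^4 - 8*r^3 + 6*r^2 - 9*r - 13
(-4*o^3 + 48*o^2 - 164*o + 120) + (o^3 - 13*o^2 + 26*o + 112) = -3*o^3 + 35*o^2 - 138*o + 232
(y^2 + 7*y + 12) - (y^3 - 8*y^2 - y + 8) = -y^3 + 9*y^2 + 8*y + 4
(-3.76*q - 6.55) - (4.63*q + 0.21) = -8.39*q - 6.76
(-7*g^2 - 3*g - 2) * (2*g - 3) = -14*g^3 + 15*g^2 + 5*g + 6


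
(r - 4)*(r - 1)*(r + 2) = r^3 - 3*r^2 - 6*r + 8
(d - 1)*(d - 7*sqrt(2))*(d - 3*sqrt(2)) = d^3 - 10*sqrt(2)*d^2 - d^2 + 10*sqrt(2)*d + 42*d - 42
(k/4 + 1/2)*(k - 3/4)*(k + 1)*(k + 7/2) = k^4/4 + 23*k^3/16 + 61*k^2/32 - 19*k/32 - 21/16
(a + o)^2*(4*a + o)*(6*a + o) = 24*a^4 + 58*a^3*o + 45*a^2*o^2 + 12*a*o^3 + o^4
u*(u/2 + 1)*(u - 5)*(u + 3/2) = u^4/2 - 3*u^3/4 - 29*u^2/4 - 15*u/2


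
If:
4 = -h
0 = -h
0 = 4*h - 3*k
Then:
No Solution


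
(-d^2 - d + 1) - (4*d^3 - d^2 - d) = 1 - 4*d^3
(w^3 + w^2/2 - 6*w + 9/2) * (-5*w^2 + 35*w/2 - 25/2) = -5*w^5 + 15*w^4 + 105*w^3/4 - 535*w^2/4 + 615*w/4 - 225/4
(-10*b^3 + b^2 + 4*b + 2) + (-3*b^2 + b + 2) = -10*b^3 - 2*b^2 + 5*b + 4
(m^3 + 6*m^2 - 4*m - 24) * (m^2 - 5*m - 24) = m^5 + m^4 - 58*m^3 - 148*m^2 + 216*m + 576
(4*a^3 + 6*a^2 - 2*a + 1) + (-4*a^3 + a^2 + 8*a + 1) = 7*a^2 + 6*a + 2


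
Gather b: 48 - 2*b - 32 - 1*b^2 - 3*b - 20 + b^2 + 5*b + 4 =0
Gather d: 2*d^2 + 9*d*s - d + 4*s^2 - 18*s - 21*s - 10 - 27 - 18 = 2*d^2 + d*(9*s - 1) + 4*s^2 - 39*s - 55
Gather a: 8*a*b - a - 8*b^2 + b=a*(8*b - 1) - 8*b^2 + b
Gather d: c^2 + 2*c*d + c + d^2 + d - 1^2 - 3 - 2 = c^2 + c + d^2 + d*(2*c + 1) - 6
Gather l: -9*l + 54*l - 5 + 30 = 45*l + 25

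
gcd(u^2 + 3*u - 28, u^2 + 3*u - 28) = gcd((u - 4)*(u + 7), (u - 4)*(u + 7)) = u^2 + 3*u - 28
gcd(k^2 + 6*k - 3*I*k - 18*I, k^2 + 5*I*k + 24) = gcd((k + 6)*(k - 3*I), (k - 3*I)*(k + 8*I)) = k - 3*I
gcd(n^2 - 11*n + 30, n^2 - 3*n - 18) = n - 6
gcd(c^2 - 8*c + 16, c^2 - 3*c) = 1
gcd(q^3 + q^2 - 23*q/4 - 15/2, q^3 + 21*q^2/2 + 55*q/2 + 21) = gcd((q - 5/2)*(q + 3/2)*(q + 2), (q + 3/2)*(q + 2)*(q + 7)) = q^2 + 7*q/2 + 3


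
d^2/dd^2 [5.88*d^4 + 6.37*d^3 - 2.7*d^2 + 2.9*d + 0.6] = 70.56*d^2 + 38.22*d - 5.4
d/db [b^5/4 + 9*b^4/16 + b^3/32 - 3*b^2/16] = b*(40*b^3 + 72*b^2 + 3*b - 12)/32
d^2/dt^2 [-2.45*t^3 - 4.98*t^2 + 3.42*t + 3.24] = -14.7*t - 9.96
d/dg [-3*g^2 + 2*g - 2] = 2 - 6*g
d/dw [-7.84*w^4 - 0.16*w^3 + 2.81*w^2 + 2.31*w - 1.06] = -31.36*w^3 - 0.48*w^2 + 5.62*w + 2.31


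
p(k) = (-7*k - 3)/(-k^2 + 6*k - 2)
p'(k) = (-7*k - 3)*(2*k - 6)/(-k^2 + 6*k - 2)^2 - 7/(-k^2 + 6*k - 2) = (-7*k^2 - 6*k + 32)/(k^4 - 12*k^3 + 40*k^2 - 24*k + 4)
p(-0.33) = 0.17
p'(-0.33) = 1.99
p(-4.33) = -0.58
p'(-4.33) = -0.03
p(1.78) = -2.80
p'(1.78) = -0.03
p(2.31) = -2.94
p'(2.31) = -0.45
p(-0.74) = -0.31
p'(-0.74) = 0.67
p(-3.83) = -0.60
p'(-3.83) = -0.03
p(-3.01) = -0.62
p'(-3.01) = -0.02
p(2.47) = -3.02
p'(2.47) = -0.57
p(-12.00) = -0.37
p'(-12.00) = -0.02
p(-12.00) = -0.37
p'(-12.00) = -0.02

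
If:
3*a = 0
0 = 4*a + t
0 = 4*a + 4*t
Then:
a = 0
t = 0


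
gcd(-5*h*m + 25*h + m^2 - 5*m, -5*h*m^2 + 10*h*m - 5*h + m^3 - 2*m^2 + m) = 5*h - m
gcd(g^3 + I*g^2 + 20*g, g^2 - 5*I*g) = g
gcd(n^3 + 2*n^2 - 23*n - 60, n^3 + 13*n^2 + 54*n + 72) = n^2 + 7*n + 12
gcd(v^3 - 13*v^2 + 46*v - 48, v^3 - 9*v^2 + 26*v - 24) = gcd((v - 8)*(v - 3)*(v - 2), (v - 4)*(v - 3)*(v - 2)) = v^2 - 5*v + 6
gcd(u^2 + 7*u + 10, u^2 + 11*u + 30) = u + 5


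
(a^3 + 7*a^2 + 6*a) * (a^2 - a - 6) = a^5 + 6*a^4 - 7*a^3 - 48*a^2 - 36*a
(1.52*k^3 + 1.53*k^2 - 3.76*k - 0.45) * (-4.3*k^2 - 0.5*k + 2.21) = -6.536*k^5 - 7.339*k^4 + 18.7622*k^3 + 7.1963*k^2 - 8.0846*k - 0.9945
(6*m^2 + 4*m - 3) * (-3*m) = -18*m^3 - 12*m^2 + 9*m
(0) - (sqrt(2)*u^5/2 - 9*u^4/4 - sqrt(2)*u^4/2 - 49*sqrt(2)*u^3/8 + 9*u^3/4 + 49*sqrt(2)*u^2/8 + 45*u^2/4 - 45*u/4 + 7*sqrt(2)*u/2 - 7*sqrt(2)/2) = -sqrt(2)*u^5/2 + sqrt(2)*u^4/2 + 9*u^4/4 - 9*u^3/4 + 49*sqrt(2)*u^3/8 - 45*u^2/4 - 49*sqrt(2)*u^2/8 - 7*sqrt(2)*u/2 + 45*u/4 + 7*sqrt(2)/2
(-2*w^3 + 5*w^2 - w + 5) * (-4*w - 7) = 8*w^4 - 6*w^3 - 31*w^2 - 13*w - 35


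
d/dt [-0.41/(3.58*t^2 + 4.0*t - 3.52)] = (2.9356*t + 1.64)/(3.58*t^2 + 4.0*t - 3.52)^2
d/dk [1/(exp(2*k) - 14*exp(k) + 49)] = 2*(7 - exp(k))*exp(k)/(exp(2*k) - 14*exp(k) + 49)^2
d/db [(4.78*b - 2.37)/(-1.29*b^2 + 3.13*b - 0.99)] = (6.1662*b^2 - 6.1146*b + 2.6859)/(1.6641*b^4 - 8.0754*b^3 + 12.3511*b^2 - 6.1974*b + 0.9801)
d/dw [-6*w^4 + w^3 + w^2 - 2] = w*(-24*w^2 + 3*w + 2)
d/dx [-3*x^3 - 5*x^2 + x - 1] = -9*x^2 - 10*x + 1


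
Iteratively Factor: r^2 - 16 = (r - 4)*(r + 4)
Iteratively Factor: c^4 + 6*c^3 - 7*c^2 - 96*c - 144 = (c - 4)*(c^3 + 10*c^2 + 33*c + 36) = (c - 4)*(c + 3)*(c^2 + 7*c + 12) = (c - 4)*(c + 3)*(c + 4)*(c + 3)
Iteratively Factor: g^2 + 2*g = (g)*(g + 2)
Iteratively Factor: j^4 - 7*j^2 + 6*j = (j - 2)*(j^3 + 2*j^2 - 3*j) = (j - 2)*(j - 1)*(j^2 + 3*j) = (j - 2)*(j - 1)*(j + 3)*(j)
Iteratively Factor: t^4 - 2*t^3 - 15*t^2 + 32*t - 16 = (t + 4)*(t^3 - 6*t^2 + 9*t - 4) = (t - 4)*(t + 4)*(t^2 - 2*t + 1) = (t - 4)*(t - 1)*(t + 4)*(t - 1)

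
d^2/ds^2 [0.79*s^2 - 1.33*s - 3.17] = 1.58000000000000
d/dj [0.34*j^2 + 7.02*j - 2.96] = 0.68*j + 7.02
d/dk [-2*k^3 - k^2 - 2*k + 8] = -6*k^2 - 2*k - 2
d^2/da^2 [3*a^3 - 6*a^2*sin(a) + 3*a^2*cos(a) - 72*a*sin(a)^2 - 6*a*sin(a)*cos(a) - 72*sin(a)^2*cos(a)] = 6*a^2*sin(a) - 3*a^2*cos(a) - 12*a*sin(a) + 12*a*sin(2*a) - 24*a*cos(a) - 144*a*cos(2*a) + 18*a - 12*sin(a) - 144*sin(2*a) + 24*cos(a) - 12*cos(2*a) - 162*cos(3*a)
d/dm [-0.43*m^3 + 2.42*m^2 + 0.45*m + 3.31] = -1.29*m^2 + 4.84*m + 0.45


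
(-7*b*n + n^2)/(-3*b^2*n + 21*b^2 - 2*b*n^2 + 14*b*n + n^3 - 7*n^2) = n*(7*b - n)/(3*b^2*n - 21*b^2 + 2*b*n^2 - 14*b*n - n^3 + 7*n^2)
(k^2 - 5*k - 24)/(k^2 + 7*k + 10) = (k^2 - 5*k - 24)/(k^2 + 7*k + 10)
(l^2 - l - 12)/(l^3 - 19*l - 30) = (l - 4)/(l^2 - 3*l - 10)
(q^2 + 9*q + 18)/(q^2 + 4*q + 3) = (q + 6)/(q + 1)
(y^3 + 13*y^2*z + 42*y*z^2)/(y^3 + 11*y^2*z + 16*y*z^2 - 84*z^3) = y/(y - 2*z)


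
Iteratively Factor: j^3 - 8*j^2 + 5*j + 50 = (j - 5)*(j^2 - 3*j - 10) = (j - 5)*(j + 2)*(j - 5)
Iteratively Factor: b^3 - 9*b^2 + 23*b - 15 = (b - 1)*(b^2 - 8*b + 15) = (b - 3)*(b - 1)*(b - 5)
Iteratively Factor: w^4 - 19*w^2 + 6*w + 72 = (w + 4)*(w^3 - 4*w^2 - 3*w + 18) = (w + 2)*(w + 4)*(w^2 - 6*w + 9) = (w - 3)*(w + 2)*(w + 4)*(w - 3)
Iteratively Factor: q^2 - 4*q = (q - 4)*(q)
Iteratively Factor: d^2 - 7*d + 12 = (d - 3)*(d - 4)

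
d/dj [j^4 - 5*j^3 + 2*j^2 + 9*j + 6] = 4*j^3 - 15*j^2 + 4*j + 9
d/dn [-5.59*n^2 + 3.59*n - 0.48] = 3.59 - 11.18*n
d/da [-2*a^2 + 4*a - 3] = 4 - 4*a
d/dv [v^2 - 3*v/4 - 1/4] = 2*v - 3/4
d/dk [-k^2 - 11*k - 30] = -2*k - 11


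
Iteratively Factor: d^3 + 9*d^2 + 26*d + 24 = (d + 3)*(d^2 + 6*d + 8) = (d + 3)*(d + 4)*(d + 2)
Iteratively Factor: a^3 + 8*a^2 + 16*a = (a + 4)*(a^2 + 4*a) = a*(a + 4)*(a + 4)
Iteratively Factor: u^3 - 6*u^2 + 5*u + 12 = (u + 1)*(u^2 - 7*u + 12) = (u - 3)*(u + 1)*(u - 4)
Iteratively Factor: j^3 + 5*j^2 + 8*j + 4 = (j + 2)*(j^2 + 3*j + 2) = (j + 2)^2*(j + 1)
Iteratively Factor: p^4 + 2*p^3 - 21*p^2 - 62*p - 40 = (p + 2)*(p^3 - 21*p - 20) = (p + 2)*(p + 4)*(p^2 - 4*p - 5) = (p + 1)*(p + 2)*(p + 4)*(p - 5)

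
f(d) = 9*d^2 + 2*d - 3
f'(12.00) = 218.00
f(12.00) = 1317.00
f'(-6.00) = -106.00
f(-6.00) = 309.00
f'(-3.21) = -55.78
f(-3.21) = 83.32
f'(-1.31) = -21.58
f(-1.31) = 9.82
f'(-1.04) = -16.72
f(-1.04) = 4.65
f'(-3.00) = -52.00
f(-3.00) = 72.00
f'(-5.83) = -102.94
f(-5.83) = 291.24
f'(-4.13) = -72.34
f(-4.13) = 142.25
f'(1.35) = 26.30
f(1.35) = 16.10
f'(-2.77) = -47.86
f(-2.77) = 60.52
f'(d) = 18*d + 2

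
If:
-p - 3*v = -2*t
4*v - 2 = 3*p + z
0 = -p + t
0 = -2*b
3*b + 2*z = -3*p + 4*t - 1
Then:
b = 0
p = -9/13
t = -9/13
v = -3/13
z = -11/13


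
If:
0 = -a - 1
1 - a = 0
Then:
No Solution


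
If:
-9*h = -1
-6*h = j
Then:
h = 1/9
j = -2/3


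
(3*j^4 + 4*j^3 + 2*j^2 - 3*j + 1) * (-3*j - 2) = -9*j^5 - 18*j^4 - 14*j^3 + 5*j^2 + 3*j - 2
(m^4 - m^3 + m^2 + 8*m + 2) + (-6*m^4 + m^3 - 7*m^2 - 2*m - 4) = -5*m^4 - 6*m^2 + 6*m - 2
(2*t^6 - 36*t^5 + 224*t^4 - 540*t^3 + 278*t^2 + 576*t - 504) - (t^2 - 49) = 2*t^6 - 36*t^5 + 224*t^4 - 540*t^3 + 277*t^2 + 576*t - 455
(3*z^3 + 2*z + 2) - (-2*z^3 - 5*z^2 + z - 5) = 5*z^3 + 5*z^2 + z + 7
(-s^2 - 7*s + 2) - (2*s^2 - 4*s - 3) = -3*s^2 - 3*s + 5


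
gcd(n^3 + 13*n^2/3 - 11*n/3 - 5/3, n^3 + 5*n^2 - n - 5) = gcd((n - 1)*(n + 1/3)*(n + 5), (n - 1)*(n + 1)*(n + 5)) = n^2 + 4*n - 5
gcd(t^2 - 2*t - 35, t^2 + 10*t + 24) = 1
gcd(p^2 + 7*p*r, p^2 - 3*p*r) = p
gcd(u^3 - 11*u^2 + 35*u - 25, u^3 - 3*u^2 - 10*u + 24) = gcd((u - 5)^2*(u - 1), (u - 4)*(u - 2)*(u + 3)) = 1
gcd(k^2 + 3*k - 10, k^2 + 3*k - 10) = k^2 + 3*k - 10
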